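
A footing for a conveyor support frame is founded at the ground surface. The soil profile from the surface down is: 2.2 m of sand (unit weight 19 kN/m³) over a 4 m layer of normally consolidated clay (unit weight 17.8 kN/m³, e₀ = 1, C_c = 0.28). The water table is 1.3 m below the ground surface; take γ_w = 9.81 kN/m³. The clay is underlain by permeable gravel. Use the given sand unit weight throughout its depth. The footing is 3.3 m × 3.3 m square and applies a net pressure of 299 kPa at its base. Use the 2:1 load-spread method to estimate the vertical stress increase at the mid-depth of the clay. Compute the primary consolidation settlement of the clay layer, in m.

Mid-depth of clay below the ground surface: z = 2.2 + 4/2 = 4.2 m.
Total vertical stress at mid-clay: σ_v = 19×2.2 + 17.8×2 = 77.4 kPa.
Pore pressure: u = 9.81×(4.2 − 1.3) = 28.449 kPa.
Initial effective stress: σ'_0 = σ_v − u = 77.4 − 28.449 = 48.951 kPa.
Stress increase at mid-clay by the 2:1 spreading method:
Δσ = qBL/((B+z)(L+z)) = 299×3.3×3.3/((3.3+4.2)(3.3+4.2)) = 57.886 kPa
Final effective stress: σ'_f = σ'_0 + Δσ = 48.951 + 57.886 = 106.84 kPa.
Normally consolidated clay, so the full stress increment lies on the virgin compression line:
S_c = C_c·H/(1+e₀)·log₁₀(σ'_f/σ'_0) = 0.28×4/(1+1)×log₁₀(106.84/48.951)
    = 0.56 × 0.33897 = 0.1898 m

S_c ≈ 0.19 m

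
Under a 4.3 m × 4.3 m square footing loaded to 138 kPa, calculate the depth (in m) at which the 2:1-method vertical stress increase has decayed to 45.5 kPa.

2:1 spreading — at depth z the loaded area has grown by z in each plan dimension:
qB²/(B+z)² = Δσ_z ⇒ z = B(√(q/Δσ_z) − 1) = 4.3×(√(138/45.5) − 1) = 3.189 m

z ≈ 3.19 m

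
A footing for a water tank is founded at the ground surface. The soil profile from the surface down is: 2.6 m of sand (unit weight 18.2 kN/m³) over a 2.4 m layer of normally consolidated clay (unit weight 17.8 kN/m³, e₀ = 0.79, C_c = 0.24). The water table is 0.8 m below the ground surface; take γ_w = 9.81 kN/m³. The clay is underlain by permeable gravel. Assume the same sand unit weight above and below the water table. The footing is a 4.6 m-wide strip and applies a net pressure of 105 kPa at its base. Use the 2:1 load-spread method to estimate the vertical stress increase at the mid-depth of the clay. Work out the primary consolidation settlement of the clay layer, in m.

Mid-depth of clay below the ground surface: z = 2.6 + 2.4/2 = 3.8 m.
Total vertical stress at mid-clay: σ_v = 18.2×2.6 + 17.8×1.2 = 68.68 kPa.
Pore pressure: u = 9.81×(3.8 − 0.8) = 29.43 kPa.
Initial effective stress: σ'_0 = σ_v − u = 68.68 − 29.43 = 39.25 kPa.
Stress increase at mid-clay by the 2:1 spreading method:
Δσ = qB/(B+z) = 105×4.6/(4.6+3.8) = 57.5 kPa
Final effective stress: σ'_f = σ'_0 + Δσ = 39.25 + 57.5 = 96.75 kPa.
Normally consolidated clay, so the full stress increment lies on the virgin compression line:
S_c = C_c·H/(1+e₀)·log₁₀(σ'_f/σ'_0) = 0.24×2.4/(1+0.79)×log₁₀(96.75/39.25)
    = 0.32179 × 0.39181 = 0.1261 m

S_c ≈ 0.126 m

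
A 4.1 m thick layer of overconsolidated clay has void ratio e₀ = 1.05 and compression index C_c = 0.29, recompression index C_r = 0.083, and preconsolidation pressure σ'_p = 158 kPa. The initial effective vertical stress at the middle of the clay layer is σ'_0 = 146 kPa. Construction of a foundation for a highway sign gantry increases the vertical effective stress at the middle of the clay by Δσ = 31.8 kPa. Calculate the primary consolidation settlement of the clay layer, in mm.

S_c ≈ 35.4 mm

Final effective stress: σ'_f = 146 + 31.8 = 177.8 kPa.
σ'_f = 177.8 > σ'_p = 158 kPa, so the stress path crosses the preconsolidation pressure — recompression up to σ'_p, then virgin compression beyond:
S_c = H/(1+e₀)·[C_r·log₁₀(σ'_p/σ'_0) + C_c·log₁₀(σ'_f/σ'_p)]
    = 4.1/2.05 × [0.083×log₁₀(158/146) + 0.29×log₁₀(177.8/158)]
    = 2 × [0.0028473 + 0.01487] = 0.03543 m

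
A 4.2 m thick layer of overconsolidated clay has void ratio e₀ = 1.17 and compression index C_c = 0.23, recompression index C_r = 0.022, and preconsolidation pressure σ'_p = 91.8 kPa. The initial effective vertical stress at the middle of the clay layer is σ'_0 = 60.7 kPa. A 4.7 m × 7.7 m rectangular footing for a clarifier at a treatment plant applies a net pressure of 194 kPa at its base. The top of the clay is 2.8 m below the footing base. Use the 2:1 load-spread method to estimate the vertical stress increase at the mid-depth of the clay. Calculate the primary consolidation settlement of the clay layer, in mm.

Mid-depth of clay below the footing base: z = 2.8 + 4.2/2 = 4.9 m.
Stress increase at mid-clay by the 2:1 spreading method:
Δσ = qBL/((B+z)(L+z)) = 194×4.7×7.7/((4.7+4.9)(7.7+4.9)) = 58.043 kPa
Final effective stress: σ'_f = 60.7 + 58.043 = 118.74 kPa.
σ'_f = 118.74 > σ'_p = 91.8 kPa, so the stress path crosses the preconsolidation pressure — recompression up to σ'_p, then virgin compression beyond:
S_c = H/(1+e₀)·[C_r·log₁₀(σ'_p/σ'_0) + C_c·log₁₀(σ'_f/σ'_p)]
    = 4.2/2.17 × [0.022×log₁₀(91.8/60.7) + 0.23×log₁₀(118.74/91.8)]
    = 1.9355 × [0.0039524 + 0.025704] = 0.0574 m

S_c ≈ 57.4 mm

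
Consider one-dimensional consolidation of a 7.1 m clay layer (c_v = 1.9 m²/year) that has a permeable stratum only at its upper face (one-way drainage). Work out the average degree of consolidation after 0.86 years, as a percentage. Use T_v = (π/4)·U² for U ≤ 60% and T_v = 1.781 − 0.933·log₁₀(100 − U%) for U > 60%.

U ≈ 20.3 %

Drainage path length: H_d = H = 7.1 m (single drainage).
T_v = c_v·t/H_d² = 1.9×0.86/7.1² = 0.032414.
T_v = 0.032414 corresponds to the U ≤ 60% branch:
U = √(4T_v/π) = 0.2032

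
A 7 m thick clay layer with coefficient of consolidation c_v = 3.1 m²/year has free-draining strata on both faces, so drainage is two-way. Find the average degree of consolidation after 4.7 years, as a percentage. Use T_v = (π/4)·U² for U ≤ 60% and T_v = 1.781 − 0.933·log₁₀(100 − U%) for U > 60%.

Drainage path length: H_d = H/2 = 3.5 m (double drainage).
T_v = c_v·t/H_d² = 3.1×4.7/3.5² = 1.1894.
T_v = 1.1894 corresponds to the U > 60% branch:
U = 1 − 10^((1.781 − T_v)/0.933)/100 = 0.9569

U ≈ 95.7 %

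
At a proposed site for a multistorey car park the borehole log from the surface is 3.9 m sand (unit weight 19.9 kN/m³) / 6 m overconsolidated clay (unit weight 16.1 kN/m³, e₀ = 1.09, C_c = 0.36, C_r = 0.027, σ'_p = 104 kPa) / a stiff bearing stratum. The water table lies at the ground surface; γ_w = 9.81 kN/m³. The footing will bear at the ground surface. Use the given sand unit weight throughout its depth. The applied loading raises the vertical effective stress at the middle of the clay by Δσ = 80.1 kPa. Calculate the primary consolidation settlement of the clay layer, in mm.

S_c ≈ 148 mm

Mid-depth of clay below the ground surface: z = 3.9 + 6/2 = 6.9 m.
Total vertical stress at mid-clay: σ_v = 19.9×3.9 + 16.1×3 = 125.91 kPa.
Pore pressure: u = 9.81×(6.9 − 0) = 67.689 kPa.
Initial effective stress: σ'_0 = σ_v − u = 125.91 − 67.689 = 58.221 kPa.
Final effective stress: σ'_f = 58.221 + 80.1 = 138.32 kPa.
σ'_f = 138.32 > σ'_p = 104 kPa, so the stress path crosses the preconsolidation pressure — recompression up to σ'_p, then virgin compression beyond:
S_c = H/(1+e₀)·[C_r·log₁₀(σ'_p/σ'_0) + C_c·log₁₀(σ'_f/σ'_p)]
    = 6/2.09 × [0.027×log₁₀(104/58.221) + 0.36×log₁₀(138.32/104)]
    = 2.8708 × [0.0068027 + 0.044587] = 0.1475 m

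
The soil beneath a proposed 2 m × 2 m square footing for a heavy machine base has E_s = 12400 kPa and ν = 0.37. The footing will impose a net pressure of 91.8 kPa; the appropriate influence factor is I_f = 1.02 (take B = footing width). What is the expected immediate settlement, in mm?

Immediate (elastic) settlement: S_e = q·B·(1−ν²)/E_s · I_f.
S_e = 91.8 × 2 × (1 − 0.37²) / 12400 × 1.02
    = 91.8 × 2 × 0.8631 / 12400 × 1.02
    = 0.01304 m = 13.04 mm

S_e ≈ 13 mm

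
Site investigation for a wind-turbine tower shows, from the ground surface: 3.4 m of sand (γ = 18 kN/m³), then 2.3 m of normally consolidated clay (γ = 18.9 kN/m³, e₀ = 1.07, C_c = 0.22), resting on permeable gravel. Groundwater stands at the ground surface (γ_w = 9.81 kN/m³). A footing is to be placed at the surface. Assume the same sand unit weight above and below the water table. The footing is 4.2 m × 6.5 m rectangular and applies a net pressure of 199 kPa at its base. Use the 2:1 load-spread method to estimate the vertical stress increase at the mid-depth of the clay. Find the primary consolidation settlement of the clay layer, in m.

S_c ≈ 0.0959 m

Mid-depth of clay below the ground surface: z = 3.4 + 2.3/2 = 4.55 m.
Total vertical stress at mid-clay: σ_v = 18×3.4 + 18.9×1.15 = 82.935 kPa.
Pore pressure: u = 9.81×(4.55 − 0) = 44.636 kPa.
Initial effective stress: σ'_0 = σ_v − u = 82.935 − 44.636 = 38.299 kPa.
Stress increase at mid-clay by the 2:1 spreading method:
Δσ = qBL/((B+z)(L+z)) = 199×4.2×6.5/((4.2+4.55)(6.5+4.55)) = 56.188 kPa
Final effective stress: σ'_f = σ'_0 + Δσ = 38.299 + 56.188 = 94.487 kPa.
Normally consolidated clay, so the full stress increment lies on the virgin compression line:
S_c = C_c·H/(1+e₀)·log₁₀(σ'_f/σ'_0) = 0.22×2.3/(1+1.07)×log₁₀(94.487/38.299)
    = 0.24444 × 0.39218 = 0.09586 m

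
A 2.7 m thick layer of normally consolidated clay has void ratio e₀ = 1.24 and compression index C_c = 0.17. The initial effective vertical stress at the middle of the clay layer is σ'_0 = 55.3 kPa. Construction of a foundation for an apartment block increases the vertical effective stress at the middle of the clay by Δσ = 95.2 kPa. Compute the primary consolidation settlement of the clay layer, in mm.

S_c ≈ 89.1 mm

Final effective stress: σ'_f = σ'_0 + Δσ = 55.3 + 95.2 = 150.5 kPa.
Normally consolidated clay, so the full stress increment lies on the virgin compression line:
S_c = C_c·H/(1+e₀)·log₁₀(σ'_f/σ'_0) = 0.17×2.7/(1+1.24)×log₁₀(150.5/55.3)
    = 0.20491 × 0.43481 = 0.0891 m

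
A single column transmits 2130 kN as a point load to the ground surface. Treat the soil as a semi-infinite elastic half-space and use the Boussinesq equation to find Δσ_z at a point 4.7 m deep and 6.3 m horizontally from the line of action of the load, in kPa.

Boussinesq vertical stress below a point load on an elastic half-space:
Δσ_z = 3P/(2πz²) · [1 + (r/z)²]^(−5/2)
r/z = 6.3/4.7 = 1.3404; [1+(r/z)²]^(−5/2) = 0.076449.
Δσ_z = 3×2130/(2π×4.7²) × 0.076449 = 46.039 × 0.076449 = 3.52 kPa

Δσ_z ≈ 3.52 kPa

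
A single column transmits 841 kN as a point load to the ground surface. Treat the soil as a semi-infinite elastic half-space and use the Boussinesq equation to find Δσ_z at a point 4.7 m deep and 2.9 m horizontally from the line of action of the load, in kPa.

Boussinesq vertical stress below a point load on an elastic half-space:
Δσ_z = 3P/(2πz²) · [1 + (r/z)²]^(−5/2)
r/z = 2.9/4.7 = 0.61702; [1+(r/z)²]^(−5/2) = 0.44642.
Δσ_z = 3×841/(2π×4.7²) × 0.44642 = 18.178 × 0.44642 = 8.115 kPa

Δσ_z ≈ 8.12 kPa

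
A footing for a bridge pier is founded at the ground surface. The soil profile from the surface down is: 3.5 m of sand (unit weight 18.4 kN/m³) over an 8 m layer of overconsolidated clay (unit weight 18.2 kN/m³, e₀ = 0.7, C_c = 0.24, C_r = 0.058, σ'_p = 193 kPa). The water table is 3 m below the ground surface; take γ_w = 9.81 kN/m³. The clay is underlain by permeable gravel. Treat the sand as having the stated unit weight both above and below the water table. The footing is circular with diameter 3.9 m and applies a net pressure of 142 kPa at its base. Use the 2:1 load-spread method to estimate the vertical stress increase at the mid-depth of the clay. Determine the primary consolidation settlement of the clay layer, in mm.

Mid-depth of clay below the ground surface: z = 3.5 + 8/2 = 7.5 m.
Total vertical stress at mid-clay: σ_v = 18.4×3.5 + 18.2×4 = 137.2 kPa.
Pore pressure: u = 9.81×(7.5 − 3) = 44.145 kPa.
Initial effective stress: σ'_0 = σ_v − u = 137.2 − 44.145 = 93.055 kPa.
Stress increase at mid-clay by the 2:1 spreading method:
Δσ ≈ qD²/(D+z)² = 142×3.9²/(3.9+7.5)² = 16.619 kPa
Final effective stress: σ'_f = 93.055 + 16.619 = 109.67 kPa.
σ'_f = 109.67 ≤ σ'_p = 193 kPa, so the clay remains overconsolidated and only the recompression index applies:
S_c = C_r·H/(1+e₀)·log₁₀(σ'_f/σ'_0) = 0.058×8/1.7×log₁₀(109.67/93.055)
    = 0.27294 × 0.071348 = 0.01947 m

S_c ≈ 19.5 mm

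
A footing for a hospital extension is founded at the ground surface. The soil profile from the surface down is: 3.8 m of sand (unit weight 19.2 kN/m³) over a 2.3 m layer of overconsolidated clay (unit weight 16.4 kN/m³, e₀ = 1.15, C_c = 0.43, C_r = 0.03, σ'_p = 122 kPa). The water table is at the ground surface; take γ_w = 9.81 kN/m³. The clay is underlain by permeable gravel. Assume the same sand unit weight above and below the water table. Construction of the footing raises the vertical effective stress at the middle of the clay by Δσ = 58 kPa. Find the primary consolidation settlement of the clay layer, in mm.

S_c ≈ 11.9 mm

Mid-depth of clay below the ground surface: z = 3.8 + 2.3/2 = 4.95 m.
Total vertical stress at mid-clay: σ_v = 19.2×3.8 + 16.4×1.15 = 91.82 kPa.
Pore pressure: u = 9.81×(4.95 − 0) = 48.56 kPa.
Initial effective stress: σ'_0 = σ_v − u = 91.82 − 48.56 = 43.26 kPa.
Final effective stress: σ'_f = 43.26 + 58 = 101.26 kPa.
σ'_f = 101.26 ≤ σ'_p = 122 kPa, so the clay remains overconsolidated and only the recompression index applies:
S_c = C_r·H/(1+e₀)·log₁₀(σ'_f/σ'_0) = 0.03×2.3/2.15×log₁₀(101.26/43.26)
    = 0.032094 × 0.36935 = 0.01185 m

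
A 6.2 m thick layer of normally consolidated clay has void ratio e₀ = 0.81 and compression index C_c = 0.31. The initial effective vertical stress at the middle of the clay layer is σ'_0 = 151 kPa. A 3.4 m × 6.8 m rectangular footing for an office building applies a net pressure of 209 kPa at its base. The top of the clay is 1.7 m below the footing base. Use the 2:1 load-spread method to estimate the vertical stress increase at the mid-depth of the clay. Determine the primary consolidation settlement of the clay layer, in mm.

Mid-depth of clay below the footing base: z = 1.7 + 6.2/2 = 4.8 m.
Stress increase at mid-clay by the 2:1 spreading method:
Δσ = qBL/((B+z)(L+z)) = 209×3.4×6.8/((3.4+4.8)(6.8+4.8)) = 50.8 kPa
Final effective stress: σ'_f = σ'_0 + Δσ = 151 + 50.8 = 201.8 kPa.
Normally consolidated clay, so the full stress increment lies on the virgin compression line:
S_c = C_c·H/(1+e₀)·log₁₀(σ'_f/σ'_0) = 0.31×6.2/(1+0.81)×log₁₀(201.8/151)
    = 1.0619 × 0.12594 = 0.1337 m

S_c ≈ 134 mm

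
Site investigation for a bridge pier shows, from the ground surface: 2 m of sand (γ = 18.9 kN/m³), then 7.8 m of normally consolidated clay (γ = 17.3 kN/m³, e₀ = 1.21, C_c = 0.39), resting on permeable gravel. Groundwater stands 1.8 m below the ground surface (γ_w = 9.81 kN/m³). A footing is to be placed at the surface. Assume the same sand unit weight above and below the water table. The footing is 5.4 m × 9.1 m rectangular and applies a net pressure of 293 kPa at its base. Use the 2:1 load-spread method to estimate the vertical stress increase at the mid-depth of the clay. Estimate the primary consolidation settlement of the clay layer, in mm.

Mid-depth of clay below the ground surface: z = 2 + 7.8/2 = 5.9 m.
Total vertical stress at mid-clay: σ_v = 18.9×2 + 17.3×3.9 = 105.27 kPa.
Pore pressure: u = 9.81×(5.9 − 1.8) = 40.221 kPa.
Initial effective stress: σ'_0 = σ_v − u = 105.27 − 40.221 = 65.049 kPa.
Stress increase at mid-clay by the 2:1 spreading method:
Δσ = qBL/((B+z)(L+z)) = 293×5.4×9.1/((5.4+5.9)(9.1+5.9)) = 84.944 kPa
Final effective stress: σ'_f = σ'_0 + Δσ = 65.049 + 84.944 = 149.99 kPa.
Normally consolidated clay, so the full stress increment lies on the virgin compression line:
S_c = C_c·H/(1+e₀)·log₁₀(σ'_f/σ'_0) = 0.39×7.8/(1+1.21)×log₁₀(149.99/65.049)
    = 1.3765 × 0.36282 = 0.4994 m

S_c ≈ 499 mm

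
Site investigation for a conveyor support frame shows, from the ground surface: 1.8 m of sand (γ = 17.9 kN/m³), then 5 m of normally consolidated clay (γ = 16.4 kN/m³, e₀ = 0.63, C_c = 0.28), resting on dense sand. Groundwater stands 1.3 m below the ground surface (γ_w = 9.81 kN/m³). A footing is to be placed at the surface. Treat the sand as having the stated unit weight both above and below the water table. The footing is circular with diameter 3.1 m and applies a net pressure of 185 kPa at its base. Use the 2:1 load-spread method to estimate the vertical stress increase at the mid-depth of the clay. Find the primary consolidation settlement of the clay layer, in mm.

Mid-depth of clay below the ground surface: z = 1.8 + 5/2 = 4.3 m.
Total vertical stress at mid-clay: σ_v = 17.9×1.8 + 16.4×2.5 = 73.22 kPa.
Pore pressure: u = 9.81×(4.3 − 1.3) = 29.43 kPa.
Initial effective stress: σ'_0 = σ_v − u = 73.22 − 29.43 = 43.79 kPa.
Stress increase at mid-clay by the 2:1 spreading method:
Δσ ≈ qD²/(D+z)² = 185×3.1²/(3.1+4.3)² = 32.466 kPa
Final effective stress: σ'_f = σ'_0 + Δσ = 43.79 + 32.466 = 76.256 kPa.
Normally consolidated clay, so the full stress increment lies on the virgin compression line:
S_c = C_c·H/(1+e₀)·log₁₀(σ'_f/σ'_0) = 0.28×5/(1+0.63)×log₁₀(76.256/43.79)
    = 0.8589 × 0.2409 = 0.2069 m

S_c ≈ 207 mm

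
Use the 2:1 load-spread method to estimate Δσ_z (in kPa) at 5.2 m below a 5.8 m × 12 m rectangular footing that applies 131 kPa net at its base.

Δσ_z ≈ 48.2 kPa

By the 2:1 method the load spreads at 1 horizontal : 2 vertical, so at depth z the loaded area has grown by z in each plan dimension:
Δσ = qBL/((B+z)(L+z)) = 131×5.8×12/((5.8+5.2)(12+5.2)) = 48.19 kPa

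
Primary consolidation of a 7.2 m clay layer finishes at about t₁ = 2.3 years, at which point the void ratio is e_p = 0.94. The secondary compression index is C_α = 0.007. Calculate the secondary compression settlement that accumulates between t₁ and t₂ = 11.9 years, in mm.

S_s ≈ 18.5 mm

Secondary compression: S_s = C_α·H/(1+e_p)·log₁₀(t₂/t₁)
S_s = 0.007×7.2/(1+0.94)×log₁₀(11.9/2.3)
    = 0.02598 × 0.7138 = 0.01854 m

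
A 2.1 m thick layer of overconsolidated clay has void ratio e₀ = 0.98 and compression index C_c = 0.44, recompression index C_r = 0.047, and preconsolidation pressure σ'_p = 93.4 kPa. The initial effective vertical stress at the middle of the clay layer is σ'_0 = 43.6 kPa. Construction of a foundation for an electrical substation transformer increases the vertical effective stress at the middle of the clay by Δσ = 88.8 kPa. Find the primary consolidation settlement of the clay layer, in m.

S_c ≈ 0.0872 m

Final effective stress: σ'_f = 43.6 + 88.8 = 132.4 kPa.
σ'_f = 132.4 > σ'_p = 93.4 kPa, so the stress path crosses the preconsolidation pressure — recompression up to σ'_p, then virgin compression beyond:
S_c = H/(1+e₀)·[C_r·log₁₀(σ'_p/σ'_0) + C_c·log₁₀(σ'_f/σ'_p)]
    = 2.1/1.98 × [0.047×log₁₀(93.4/43.6) + 0.44×log₁₀(132.4/93.4)]
    = 1.0606 × [0.01555 + 0.066678] = 0.08721 m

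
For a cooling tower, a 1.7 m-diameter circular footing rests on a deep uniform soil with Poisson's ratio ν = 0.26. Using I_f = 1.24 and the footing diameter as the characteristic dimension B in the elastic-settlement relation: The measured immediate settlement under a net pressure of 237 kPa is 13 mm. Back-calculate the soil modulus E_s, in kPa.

E_s ≈ 35800 kPa

S_e = q·B·(1−ν²)/E_s · I_f  ⇒  E_s = q·B·(1−ν²)·I_f / S_e.
E_s = 237 × 1.7 × 0.9324 × 1.24 / 0.013 = 35830 kPa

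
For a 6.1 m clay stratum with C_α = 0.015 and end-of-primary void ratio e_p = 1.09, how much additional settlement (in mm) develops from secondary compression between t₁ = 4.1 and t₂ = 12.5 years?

Secondary compression: S_s = C_α·H/(1+e_p)·log₁₀(t₂/t₁)
S_s = 0.015×6.1/(1+1.09)×log₁₀(12.5/4.1)
    = 0.04378 × 0.4841 = 0.02119 m

S_s ≈ 21.2 mm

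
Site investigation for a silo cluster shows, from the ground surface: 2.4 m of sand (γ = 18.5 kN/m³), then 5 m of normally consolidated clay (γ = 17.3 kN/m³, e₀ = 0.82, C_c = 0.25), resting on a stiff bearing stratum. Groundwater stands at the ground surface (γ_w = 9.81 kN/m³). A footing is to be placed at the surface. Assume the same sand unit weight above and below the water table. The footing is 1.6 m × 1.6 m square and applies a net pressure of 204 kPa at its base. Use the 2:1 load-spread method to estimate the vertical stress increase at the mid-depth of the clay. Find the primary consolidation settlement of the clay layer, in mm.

S_c ≈ 81.1 mm

Mid-depth of clay below the ground surface: z = 2.4 + 5/2 = 4.9 m.
Total vertical stress at mid-clay: σ_v = 18.5×2.4 + 17.3×2.5 = 87.65 kPa.
Pore pressure: u = 9.81×(4.9 − 0) = 48.069 kPa.
Initial effective stress: σ'_0 = σ_v − u = 87.65 − 48.069 = 39.581 kPa.
Stress increase at mid-clay by the 2:1 spreading method:
Δσ = qBL/((B+z)(L+z)) = 204×1.6×1.6/((1.6+4.9)(1.6+4.9)) = 12.361 kPa
Final effective stress: σ'_f = σ'_0 + Δσ = 39.581 + 12.361 = 51.942 kPa.
Normally consolidated clay, so the full stress increment lies on the virgin compression line:
S_c = C_c·H/(1+e₀)·log₁₀(σ'_f/σ'_0) = 0.25×5/(1+0.82)×log₁₀(51.942/39.581)
    = 0.68681 × 0.11803 = 0.08106 m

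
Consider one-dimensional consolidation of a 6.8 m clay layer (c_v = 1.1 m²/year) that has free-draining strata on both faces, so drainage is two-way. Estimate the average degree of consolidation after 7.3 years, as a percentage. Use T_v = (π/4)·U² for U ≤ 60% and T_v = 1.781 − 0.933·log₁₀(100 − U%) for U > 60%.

U ≈ 85.4 %

Drainage path length: H_d = H/2 = 3.4 m (double drainage).
T_v = c_v·t/H_d² = 1.1×7.3/3.4² = 0.69464.
T_v = 0.69464 corresponds to the U > 60% branch:
U = 1 − 10^((1.781 − T_v)/0.933)/100 = 0.854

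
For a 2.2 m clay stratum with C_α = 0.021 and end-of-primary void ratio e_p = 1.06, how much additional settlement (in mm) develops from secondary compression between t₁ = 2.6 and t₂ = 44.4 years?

S_s ≈ 27.6 mm

Secondary compression: S_s = C_α·H/(1+e_p)·log₁₀(t₂/t₁)
S_s = 0.021×2.2/(1+1.06)×log₁₀(44.4/2.6)
    = 0.02243 × 1.232 = 0.02764 m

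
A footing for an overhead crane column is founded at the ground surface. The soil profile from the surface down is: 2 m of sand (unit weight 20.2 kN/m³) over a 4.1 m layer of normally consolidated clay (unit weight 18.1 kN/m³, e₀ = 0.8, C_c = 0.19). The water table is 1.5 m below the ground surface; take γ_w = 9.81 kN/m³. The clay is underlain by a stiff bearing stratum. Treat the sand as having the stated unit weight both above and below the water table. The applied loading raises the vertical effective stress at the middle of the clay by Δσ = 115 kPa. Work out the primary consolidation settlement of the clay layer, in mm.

S_c ≈ 218 mm

Mid-depth of clay below the ground surface: z = 2 + 4.1/2 = 4.05 m.
Total vertical stress at mid-clay: σ_v = 20.2×2 + 18.1×2.05 = 77.505 kPa.
Pore pressure: u = 9.81×(4.05 − 1.5) = 25.015 kPa.
Initial effective stress: σ'_0 = σ_v − u = 77.505 − 25.015 = 52.49 kPa.
Final effective stress: σ'_f = σ'_0 + Δσ = 52.49 + 115 = 167.49 kPa.
Normally consolidated clay, so the full stress increment lies on the virgin compression line:
S_c = C_c·H/(1+e₀)·log₁₀(σ'_f/σ'_0) = 0.19×4.1/(1+0.8)×log₁₀(167.49/52.49)
    = 0.43278 × 0.50391 = 0.2181 m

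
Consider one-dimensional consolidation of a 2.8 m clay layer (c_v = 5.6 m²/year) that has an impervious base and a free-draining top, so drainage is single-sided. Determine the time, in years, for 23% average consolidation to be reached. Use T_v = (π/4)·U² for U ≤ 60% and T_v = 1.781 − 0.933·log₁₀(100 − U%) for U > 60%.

t ≈ 0.0582 years

Drainage path length: H_d = H = 2.8 m (single drainage).
U ≤ 60%: T_v = (π/4)·U² = (π/4)×0.23² = 0.041548.
t = T_v·H_d²/c_v = 0.041548×2.8²/5.6 = 0.05817 years.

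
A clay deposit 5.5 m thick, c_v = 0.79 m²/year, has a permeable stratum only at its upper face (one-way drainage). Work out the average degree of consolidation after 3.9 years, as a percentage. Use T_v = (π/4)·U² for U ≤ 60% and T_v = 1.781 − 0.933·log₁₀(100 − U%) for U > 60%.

Drainage path length: H_d = H = 5.5 m (single drainage).
T_v = c_v·t/H_d² = 0.79×3.9/5.5² = 0.10185.
T_v = 0.10185 corresponds to the U ≤ 60% branch:
U = √(4T_v/π) = 0.3601

U ≈ 36 %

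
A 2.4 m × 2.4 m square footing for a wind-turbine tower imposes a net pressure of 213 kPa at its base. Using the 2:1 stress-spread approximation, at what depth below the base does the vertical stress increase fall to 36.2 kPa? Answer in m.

2:1 spreading — at depth z the loaded area has grown by z in each plan dimension:
qB²/(B+z)² = Δσ_z ⇒ z = B(√(q/Δσ_z) − 1) = 2.4×(√(213/36.2) − 1) = 3.422 m

z ≈ 3.42 m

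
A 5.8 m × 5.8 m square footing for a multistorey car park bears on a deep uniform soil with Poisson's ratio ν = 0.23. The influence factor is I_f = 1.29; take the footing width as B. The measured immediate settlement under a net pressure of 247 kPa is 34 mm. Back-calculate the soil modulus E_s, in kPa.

E_s ≈ 51500 kPa

S_e = q·B·(1−ν²)/E_s · I_f  ⇒  E_s = q·B·(1−ν²)·I_f / S_e.
E_s = 247 × 5.8 × 0.9471 × 1.29 / 0.034 = 51480 kPa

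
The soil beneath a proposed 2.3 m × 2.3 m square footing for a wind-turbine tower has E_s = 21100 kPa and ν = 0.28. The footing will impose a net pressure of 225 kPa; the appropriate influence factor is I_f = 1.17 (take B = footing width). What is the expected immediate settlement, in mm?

S_e ≈ 26.4 mm

Immediate (elastic) settlement: S_e = q·B·(1−ν²)/E_s · I_f.
S_e = 225 × 2.3 × (1 − 0.28²) / 21100 × 1.17
    = 225 × 2.3 × 0.9216 / 21100 × 1.17
    = 0.02645 m = 26.45 mm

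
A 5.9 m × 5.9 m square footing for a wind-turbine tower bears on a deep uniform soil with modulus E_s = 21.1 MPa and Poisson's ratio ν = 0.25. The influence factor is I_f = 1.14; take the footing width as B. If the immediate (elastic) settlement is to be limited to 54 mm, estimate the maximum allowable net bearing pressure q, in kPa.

q ≈ 181 kPa

E_s = 21.1 MPa = 21100 kPa.
S_e = q·B·(1−ν²)/E_s · I_f  ⇒  q = S_e·E_s / (B·(1−ν²)·I_f).
q = 0.054 × 21100 / (5.9 × 0.9375 × 1.14) = 180.7 kPa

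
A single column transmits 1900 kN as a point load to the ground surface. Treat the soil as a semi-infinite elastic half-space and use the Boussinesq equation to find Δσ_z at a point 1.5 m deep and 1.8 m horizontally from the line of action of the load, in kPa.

Δσ_z ≈ 43.4 kPa

Boussinesq vertical stress below a point load on an elastic half-space:
Δσ_z = 3P/(2πz²) · [1 + (r/z)²]^(−5/2)
r/z = 1.8/1.5 = 1.2; [1+(r/z)²]^(−5/2) = 0.10753.
Δσ_z = 3×1900/(2π×1.5²) × 0.10753 = 403.19 × 0.10753 = 43.36 kPa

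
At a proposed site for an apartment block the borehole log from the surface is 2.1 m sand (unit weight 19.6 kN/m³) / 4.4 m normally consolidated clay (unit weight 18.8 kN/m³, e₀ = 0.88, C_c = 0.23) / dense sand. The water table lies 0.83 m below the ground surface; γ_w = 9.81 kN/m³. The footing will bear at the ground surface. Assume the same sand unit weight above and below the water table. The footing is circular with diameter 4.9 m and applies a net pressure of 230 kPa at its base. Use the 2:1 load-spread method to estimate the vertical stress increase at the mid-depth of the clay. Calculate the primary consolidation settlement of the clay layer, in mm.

Mid-depth of clay below the ground surface: z = 2.1 + 4.4/2 = 4.3 m.
Total vertical stress at mid-clay: σ_v = 19.6×2.1 + 18.8×2.2 = 82.52 kPa.
Pore pressure: u = 9.81×(4.3 − 0.83) = 34.041 kPa.
Initial effective stress: σ'_0 = σ_v − u = 82.52 − 34.041 = 48.479 kPa.
Stress increase at mid-clay by the 2:1 spreading method:
Δσ ≈ qD²/(D+z)² = 230×4.9²/(4.9+4.3)² = 65.245 kPa
Final effective stress: σ'_f = σ'_0 + Δσ = 48.479 + 65.245 = 113.72 kPa.
Normally consolidated clay, so the full stress increment lies on the virgin compression line:
S_c = C_c·H/(1+e₀)·log₁₀(σ'_f/σ'_0) = 0.23×4.4/(1+0.88)×log₁₀(113.72/48.479)
    = 0.5383 × 0.37028 = 0.1993 m

S_c ≈ 199 mm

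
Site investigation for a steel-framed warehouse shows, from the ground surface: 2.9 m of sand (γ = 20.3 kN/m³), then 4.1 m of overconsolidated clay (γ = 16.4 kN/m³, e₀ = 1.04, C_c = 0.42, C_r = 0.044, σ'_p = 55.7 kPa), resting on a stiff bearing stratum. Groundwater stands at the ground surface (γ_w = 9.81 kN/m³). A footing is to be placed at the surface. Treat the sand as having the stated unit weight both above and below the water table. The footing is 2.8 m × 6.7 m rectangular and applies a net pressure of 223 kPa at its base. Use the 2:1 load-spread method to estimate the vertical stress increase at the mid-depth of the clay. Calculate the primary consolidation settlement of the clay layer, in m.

S_c ≈ 0.186 m

Mid-depth of clay below the ground surface: z = 2.9 + 4.1/2 = 4.95 m.
Total vertical stress at mid-clay: σ_v = 20.3×2.9 + 16.4×2.05 = 92.49 kPa.
Pore pressure: u = 9.81×(4.95 − 0) = 48.56 kPa.
Initial effective stress: σ'_0 = σ_v − u = 92.49 − 48.56 = 43.93 kPa.
Stress increase at mid-clay by the 2:1 spreading method:
Δσ = qBL/((B+z)(L+z)) = 223×2.8×6.7/((2.8+4.95)(6.7+4.95)) = 46.335 kPa
Final effective stress: σ'_f = 43.93 + 46.335 = 90.265 kPa.
σ'_f = 90.265 > σ'_p = 55.7 kPa, so the stress path crosses the preconsolidation pressure — recompression up to σ'_p, then virgin compression beyond:
S_c = H/(1+e₀)·[C_r·log₁₀(σ'_p/σ'_0) + C_c·log₁₀(σ'_f/σ'_p)]
    = 4.1/2.04 × [0.044×log₁₀(55.7/43.93) + 0.42×log₁₀(90.265/55.7)]
    = 2.0098 × [0.0045361 + 0.088059] = 0.1861 m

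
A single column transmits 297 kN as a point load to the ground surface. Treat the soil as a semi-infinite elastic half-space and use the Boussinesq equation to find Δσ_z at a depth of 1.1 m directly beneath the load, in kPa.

Δσ_z ≈ 117 kPa

Boussinesq vertical stress below a point load on an elastic half-space:
Δσ_z = 3P/(2πz²) · [1 + (r/z)²]^(−5/2)
r/z = 0/1.1 = 0; [1+(r/z)²]^(−5/2) = 1.
Δσ_z = 3×297/(2π×1.1²) × 1 = 117.2 × 1 = 117.2 kPa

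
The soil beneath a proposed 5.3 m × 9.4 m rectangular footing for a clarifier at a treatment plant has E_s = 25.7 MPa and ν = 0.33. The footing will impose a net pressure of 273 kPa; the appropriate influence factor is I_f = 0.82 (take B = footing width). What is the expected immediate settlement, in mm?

S_e ≈ 41.1 mm

Immediate (elastic) settlement: S_e = q·B·(1−ν²)/E_s · I_f.
E_s = 25.7 MPa = 25700 kPa.
S_e = 273 × 5.3 × (1 − 0.33²) / 25700 × 0.82
    = 273 × 5.3 × 0.8911 / 25700 × 0.82
    = 0.04114 m = 41.14 mm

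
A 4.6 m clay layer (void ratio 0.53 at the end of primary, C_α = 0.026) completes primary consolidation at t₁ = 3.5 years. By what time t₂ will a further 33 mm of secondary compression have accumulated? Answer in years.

t₂ ≈ 9.25 years

S_s = C_α·H/(1+e_p)·log₁₀(t₂/t₁) ⇒ log₁₀(t₂/t₁) = S_s·(1+e_p)/(C_α·H).
log₁₀(t₂/t₁) = 0.033 × (1+0.53) / (0.026×4.6) = 0.4222
t₂ = t₁ × 10^0.4222 = 3.5 × 2.643 = 9.252 years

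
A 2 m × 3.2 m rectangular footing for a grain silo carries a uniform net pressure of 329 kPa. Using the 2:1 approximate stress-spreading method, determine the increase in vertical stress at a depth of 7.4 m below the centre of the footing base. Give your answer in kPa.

By the 2:1 method the load spreads at 1 horizontal : 2 vertical, so at depth z the loaded area has grown by z in each plan dimension:
Δσ = qBL/((B+z)(L+z)) = 329×2×3.2/((2+7.4)(3.2+7.4)) = 21.132 kPa

Δσ_z ≈ 21.1 kPa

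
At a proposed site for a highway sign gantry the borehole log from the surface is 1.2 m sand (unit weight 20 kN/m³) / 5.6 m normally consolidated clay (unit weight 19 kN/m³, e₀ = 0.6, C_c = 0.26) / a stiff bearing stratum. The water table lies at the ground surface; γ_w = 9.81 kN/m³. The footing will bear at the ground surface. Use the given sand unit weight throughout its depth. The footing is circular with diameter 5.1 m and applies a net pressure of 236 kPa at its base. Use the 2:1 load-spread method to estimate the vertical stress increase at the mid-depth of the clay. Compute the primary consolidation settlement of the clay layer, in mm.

S_c ≈ 428 mm

Mid-depth of clay below the ground surface: z = 1.2 + 5.6/2 = 4 m.
Total vertical stress at mid-clay: σ_v = 20×1.2 + 19×2.8 = 77.2 kPa.
Pore pressure: u = 9.81×(4 − 0) = 39.24 kPa.
Initial effective stress: σ'_0 = σ_v − u = 77.2 − 39.24 = 37.96 kPa.
Stress increase at mid-clay by the 2:1 spreading method:
Δσ ≈ qD²/(D+z)² = 236×5.1²/(5.1+4)² = 74.126 kPa
Final effective stress: σ'_f = σ'_0 + Δσ = 37.96 + 74.126 = 112.09 kPa.
Normally consolidated clay, so the full stress increment lies on the virgin compression line:
S_c = C_c·H/(1+e₀)·log₁₀(σ'_f/σ'_0) = 0.26×5.6/(1+0.6)×log₁₀(112.09/37.96)
    = 0.91 × 0.47024 = 0.4279 m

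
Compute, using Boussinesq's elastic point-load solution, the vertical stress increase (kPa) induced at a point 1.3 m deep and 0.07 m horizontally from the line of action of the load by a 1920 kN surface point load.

Δσ_z ≈ 539 kPa

Boussinesq vertical stress below a point load on an elastic half-space:
Δσ_z = 3P/(2πz²) · [1 + (r/z)²]^(−5/2)
r/z = 0.07/1.3 = 0.053846; [1+(r/z)²]^(−5/2) = 0.99279.
Δσ_z = 3×1920/(2π×1.3²) × 0.99279 = 542.45 × 0.99279 = 538.5 kPa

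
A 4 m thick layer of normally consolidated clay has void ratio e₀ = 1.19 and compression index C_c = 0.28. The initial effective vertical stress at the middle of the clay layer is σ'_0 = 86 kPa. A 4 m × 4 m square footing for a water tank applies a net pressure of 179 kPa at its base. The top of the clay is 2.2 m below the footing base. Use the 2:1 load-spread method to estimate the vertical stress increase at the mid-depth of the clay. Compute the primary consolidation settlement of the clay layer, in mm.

S_c ≈ 89.4 mm

Mid-depth of clay below the footing base: z = 2.2 + 4/2 = 4.2 m.
Stress increase at mid-clay by the 2:1 spreading method:
Δσ = qBL/((B+z)(L+z)) = 179×4×4/((4+4.2)(4+4.2)) = 42.594 kPa
Final effective stress: σ'_f = σ'_0 + Δσ = 86 + 42.594 = 128.59 kPa.
Normally consolidated clay, so the full stress increment lies on the virgin compression line:
S_c = C_c·H/(1+e₀)·log₁₀(σ'_f/σ'_0) = 0.28×4/(1+1.19)×log₁₀(128.59/86)
    = 0.51142 × 0.17471 = 0.08935 m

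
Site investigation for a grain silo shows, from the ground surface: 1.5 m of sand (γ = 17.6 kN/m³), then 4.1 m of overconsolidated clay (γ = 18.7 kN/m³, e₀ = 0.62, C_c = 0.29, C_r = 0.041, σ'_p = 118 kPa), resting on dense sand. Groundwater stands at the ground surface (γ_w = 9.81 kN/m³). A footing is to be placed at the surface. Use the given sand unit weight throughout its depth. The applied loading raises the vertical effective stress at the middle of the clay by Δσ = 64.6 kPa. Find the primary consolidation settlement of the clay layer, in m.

Mid-depth of clay below the ground surface: z = 1.5 + 4.1/2 = 3.55 m.
Total vertical stress at mid-clay: σ_v = 17.6×1.5 + 18.7×2.05 = 64.735 kPa.
Pore pressure: u = 9.81×(3.55 − 0) = 34.825 kPa.
Initial effective stress: σ'_0 = σ_v − u = 64.735 − 34.825 = 29.91 kPa.
Final effective stress: σ'_f = 29.91 + 64.6 = 94.51 kPa.
σ'_f = 94.51 ≤ σ'_p = 118 kPa, so the clay remains overconsolidated and only the recompression index applies:
S_c = C_r·H/(1+e₀)·log₁₀(σ'_f/σ'_0) = 0.041×4.1/1.62×log₁₀(94.51/29.91)
    = 0.10377 × 0.49966 = 0.05185 m

S_c ≈ 0.0518 m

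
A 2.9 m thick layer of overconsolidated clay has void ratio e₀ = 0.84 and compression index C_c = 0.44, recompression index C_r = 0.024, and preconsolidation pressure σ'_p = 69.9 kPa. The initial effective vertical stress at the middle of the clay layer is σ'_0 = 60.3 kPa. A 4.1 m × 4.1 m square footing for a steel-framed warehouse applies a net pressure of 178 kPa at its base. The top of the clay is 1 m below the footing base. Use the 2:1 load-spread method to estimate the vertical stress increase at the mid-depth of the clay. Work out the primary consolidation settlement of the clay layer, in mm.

Mid-depth of clay below the footing base: z = 1 + 2.9/2 = 2.45 m.
Stress increase at mid-clay by the 2:1 spreading method:
Δσ = qBL/((B+z)(L+z)) = 178×4.1×4.1/((4.1+2.45)(4.1+2.45)) = 69.744 kPa
Final effective stress: σ'_f = 60.3 + 69.744 = 130.04 kPa.
σ'_f = 130.04 > σ'_p = 69.9 kPa, so the stress path crosses the preconsolidation pressure — recompression up to σ'_p, then virgin compression beyond:
S_c = H/(1+e₀)·[C_r·log₁₀(σ'_p/σ'_0) + C_c·log₁₀(σ'_f/σ'_p)]
    = 2.9/1.84 × [0.024×log₁₀(69.9/60.3) + 0.44×log₁₀(130.04/69.9)]
    = 1.5761 × [0.0015398 + 0.11862] = 0.1894 m

S_c ≈ 189 mm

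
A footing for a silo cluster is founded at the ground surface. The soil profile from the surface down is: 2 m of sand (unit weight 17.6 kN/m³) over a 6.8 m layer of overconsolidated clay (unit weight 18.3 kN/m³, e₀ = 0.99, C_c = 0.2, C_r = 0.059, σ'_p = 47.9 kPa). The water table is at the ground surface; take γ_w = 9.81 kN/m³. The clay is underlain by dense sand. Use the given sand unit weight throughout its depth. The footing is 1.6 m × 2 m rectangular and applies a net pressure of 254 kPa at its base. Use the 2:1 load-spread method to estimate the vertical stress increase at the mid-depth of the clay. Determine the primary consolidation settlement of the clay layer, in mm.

S_c ≈ 74.1 mm

Mid-depth of clay below the ground surface: z = 2 + 6.8/2 = 5.4 m.
Total vertical stress at mid-clay: σ_v = 17.6×2 + 18.3×3.4 = 97.42 kPa.
Pore pressure: u = 9.81×(5.4 − 0) = 52.974 kPa.
Initial effective stress: σ'_0 = σ_v − u = 97.42 − 52.974 = 44.446 kPa.
Stress increase at mid-clay by the 2:1 spreading method:
Δσ = qBL/((B+z)(L+z)) = 254×1.6×2/((1.6+5.4)(2+5.4)) = 15.691 kPa
Final effective stress: σ'_f = 44.446 + 15.691 = 60.137 kPa.
σ'_f = 60.137 > σ'_p = 47.9 kPa, so the stress path crosses the preconsolidation pressure — recompression up to σ'_p, then virgin compression beyond:
S_c = H/(1+e₀)·[C_r·log₁₀(σ'_p/σ'_0) + C_c·log₁₀(σ'_f/σ'_p)]
    = 6.8/1.99 × [0.059×log₁₀(47.9/44.446) + 0.2×log₁₀(60.137/47.9)]
    = 3.4171 × [0.0019177 + 0.019761] = 0.07408 m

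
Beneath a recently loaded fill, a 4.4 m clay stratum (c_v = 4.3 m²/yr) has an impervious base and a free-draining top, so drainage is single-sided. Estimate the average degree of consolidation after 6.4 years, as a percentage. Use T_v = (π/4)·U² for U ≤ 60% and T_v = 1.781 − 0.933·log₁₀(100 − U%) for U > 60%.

U ≈ 97.6 %

Drainage path length: H_d = H = 4.4 m (single drainage).
T_v = c_v·t/H_d² = 4.3×6.4/4.4² = 1.4215.
T_v = 1.4215 corresponds to the U > 60% branch:
U = 1 − 10^((1.781 − T_v)/0.933)/100 = 0.9757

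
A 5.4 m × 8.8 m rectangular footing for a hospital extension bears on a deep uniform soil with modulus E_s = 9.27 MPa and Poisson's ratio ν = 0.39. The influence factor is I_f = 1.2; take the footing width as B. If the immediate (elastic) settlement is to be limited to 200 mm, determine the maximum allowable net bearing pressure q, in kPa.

E_s = 9.27 MPa = 9270 kPa.
S_e = q·B·(1−ν²)/E_s · I_f  ⇒  q = S_e·E_s / (B·(1−ν²)·I_f).
q = 0.2 × 9270 / (5.4 × 0.8479 × 1.2) = 337.4 kPa

q ≈ 337 kPa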